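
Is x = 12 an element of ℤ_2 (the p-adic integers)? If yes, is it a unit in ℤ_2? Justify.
x ∈ ℤ_2 but not a unit; v_2(x) = 2 > 0

ℤ_2 = {x ∈ ℚ_2 : v_2(x) ≥ 0} and ℤ_2^× = {x ∈ ℤ_2 : v_2(x) = 0}. Here v_2(12) = v_2(num) − v_2(den) = 2; compare against these criteria.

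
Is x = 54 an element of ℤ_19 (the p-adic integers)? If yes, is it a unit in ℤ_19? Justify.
x ∈ ℤ_19^× (unit); v_19(x) = 0

ℤ_19 = {x ∈ ℚ_19 : v_19(x) ≥ 0} and ℤ_19^× = {x ∈ ℤ_19 : v_19(x) = 0}. Here v_19(54) = v_19(num) − v_19(den) = 0; compare against these criteria.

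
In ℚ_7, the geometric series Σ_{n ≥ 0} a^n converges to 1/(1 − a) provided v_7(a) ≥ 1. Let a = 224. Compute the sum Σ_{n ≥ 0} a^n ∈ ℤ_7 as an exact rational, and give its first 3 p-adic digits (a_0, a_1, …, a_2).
Σ a^n = 1/(1 − a) = -1/223;  first 3 digits = (1, 4, 6)

v_7(a) = 1 ≥ 1, so the series converges in ℤ_7 to 1/(1 − a) = 1/(1 − 224) = -1/223. Expand this rational in ℤ_7: compute digits iteratively via d_i = x_i mod 7, x_{i+1} = (x_i − d_i)/7. The first 3 digits are (1, 4, 6).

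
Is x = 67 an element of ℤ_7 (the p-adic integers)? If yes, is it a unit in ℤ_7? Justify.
x ∈ ℤ_7^× (unit); v_7(x) = 0

ℤ_7 = {x ∈ ℚ_7 : v_7(x) ≥ 0} and ℤ_7^× = {x ∈ ℤ_7 : v_7(x) = 0}. Here v_7(67) = v_7(num) − v_7(den) = 0; compare against these criteria.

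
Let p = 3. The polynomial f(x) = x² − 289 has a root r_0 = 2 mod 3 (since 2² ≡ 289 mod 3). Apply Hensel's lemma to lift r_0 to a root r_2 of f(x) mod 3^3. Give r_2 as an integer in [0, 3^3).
r_2 = 17 (mod 27)

Hensel's recurrence: r_{i+1} = r_i − f(r_i)·(f′(r_i))^{-1} mod 3^{i+2}, with f′(x) = 2x. Iterate:
  r_0 = 2 (mod 3)
  r_1 = 8 (mod 9)
  r_2 = 17 (mod 27)
Final: r_2 = 17, and one checks f(r_2) ≡ 0 mod 3^3.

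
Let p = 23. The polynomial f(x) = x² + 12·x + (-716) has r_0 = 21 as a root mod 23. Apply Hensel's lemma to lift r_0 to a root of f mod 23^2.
r_1 = 90 (mod 529)

Hensel: r_{i+1} = r_i − f(r_i)·(f′(r_i))^{-1} mod 23^{i+2}, f′(x) = 2x + 12. Iterate:
  r_0 = 21 (mod 23)
  r_1 = 90 (mod 529)
Final: r = 90 satisfies f(r) ≡ 0 mod 23^2.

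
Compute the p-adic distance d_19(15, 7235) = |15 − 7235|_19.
d_19(15, 7235) = 1/361

Step 1 — x − y = 15 − 7235 = -7220. Step 2 — v_19(-7220) = 2 (factor: -7220 = −(19^2 · 20); the sign does not affect v_p). Step 3 — |x − y|_19 = 19^{-2} = 1/361.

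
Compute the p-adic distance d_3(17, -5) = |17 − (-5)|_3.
d_3(17, -5) = 1

Step 1 — x − y = 17 − (-5) = 22. Step 2 — v_3(22) = 0 (factor: 22 = (3^0 · 22); the sign does not affect v_p). Step 3 — |x − y|_3 = 3^{0} = 1.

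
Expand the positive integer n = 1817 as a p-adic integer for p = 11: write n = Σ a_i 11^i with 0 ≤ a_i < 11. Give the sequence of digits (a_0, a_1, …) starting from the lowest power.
(a_0, a_1, …) = (2, 0, 4, 1)

Repeated division by 11 gives the digits low-to-high: 1817 = 2 + 4·11^2 + 1·11^3. Digit sequence: (2, 0, 4, 1).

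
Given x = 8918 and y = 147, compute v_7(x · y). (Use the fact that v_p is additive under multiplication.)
v_7(1310946) = 5

v_p(x) = 3 (factor: 8918 = 7^3 · 26); v_p(y) = 2 (factor: 147 = 7^2 · 3). Additivity: v_p(xy) = v_p(x) + v_p(y) = 3 + 2 = 5. (Direct check: xy = 1310946 = 7^5 · (78).)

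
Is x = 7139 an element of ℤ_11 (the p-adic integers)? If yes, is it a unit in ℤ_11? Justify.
x ∈ ℤ_11 but not a unit; v_11(x) = 2 > 0

ℤ_11 = {x ∈ ℚ_11 : v_11(x) ≥ 0} and ℤ_11^× = {x ∈ ℤ_11 : v_11(x) = 0}. Here v_11(7139) = v_11(num) − v_11(den) = 2; compare against these criteria.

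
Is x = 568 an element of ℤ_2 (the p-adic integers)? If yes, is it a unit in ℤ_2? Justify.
x ∈ ℤ_2 but not a unit; v_2(x) = 3 > 0

ℤ_2 = {x ∈ ℚ_2 : v_2(x) ≥ 0} and ℤ_2^× = {x ∈ ℤ_2 : v_2(x) = 0}. Here v_2(568) = v_2(num) − v_2(den) = 3; compare against these criteria.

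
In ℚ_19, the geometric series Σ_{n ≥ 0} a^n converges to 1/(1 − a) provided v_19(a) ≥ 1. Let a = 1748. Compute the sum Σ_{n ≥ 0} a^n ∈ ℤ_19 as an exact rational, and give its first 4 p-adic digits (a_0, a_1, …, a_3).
Σ a^n = 1/(1 − a) = -1/1747;  first 4 digits = (1, 16, 13, 0)

v_19(a) = 1 ≥ 1, so the series converges in ℤ_19 to 1/(1 − a) = 1/(1 − 1748) = -1/1747. Expand this rational in ℤ_19: compute digits iteratively via d_i = x_i mod 19, x_{i+1} = (x_i − d_i)/19. The first 4 digits are (1, 16, 13, 0).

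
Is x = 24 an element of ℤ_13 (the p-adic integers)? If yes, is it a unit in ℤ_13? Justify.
x ∈ ℤ_13^× (unit); v_13(x) = 0

ℤ_13 = {x ∈ ℚ_13 : v_13(x) ≥ 0} and ℤ_13^× = {x ∈ ℤ_13 : v_13(x) = 0}. Here v_13(24) = v_13(num) − v_13(den) = 0; compare against these criteria.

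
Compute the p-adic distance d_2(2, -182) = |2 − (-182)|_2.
d_2(2, -182) = 1/8

Step 1 — x − y = 2 − (-182) = 184. Step 2 — v_2(184) = 3 (factor: 184 = (2^3 · 23); the sign does not affect v_p). Step 3 — |x − y|_2 = 2^{-3} = 1/8.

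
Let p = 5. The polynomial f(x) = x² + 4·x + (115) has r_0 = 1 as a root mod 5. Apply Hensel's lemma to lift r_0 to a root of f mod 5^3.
r_2 = 81 (mod 125)

Hensel: r_{i+1} = r_i − f(r_i)·(f′(r_i))^{-1} mod 5^{i+2}, f′(x) = 2x + 4. Iterate:
  r_0 = 1 (mod 5)
  r_1 = 6 (mod 25)
  r_2 = 81 (mod 125)
Final: r = 81 satisfies f(r) ≡ 0 mod 5^3.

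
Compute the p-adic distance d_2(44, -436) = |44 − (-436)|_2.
d_2(44, -436) = 1/32

Step 1 — x − y = 44 − (-436) = 480. Step 2 — v_2(480) = 5 (factor: 480 = (2^5 · 15); the sign does not affect v_p). Step 3 — |x − y|_2 = 2^{-5} = 1/32.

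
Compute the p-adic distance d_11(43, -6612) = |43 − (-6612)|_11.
d_11(43, -6612) = 1/1331

Step 1 — x − y = 43 − (-6612) = 6655. Step 2 — v_11(6655) = 3 (factor: 6655 = (11^3 · 5); the sign does not affect v_p). Step 3 — |x − y|_11 = 11^{-3} = 1/1331.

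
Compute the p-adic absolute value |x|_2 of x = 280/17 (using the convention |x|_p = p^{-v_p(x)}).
|280/17|_2 = 1/8

Step 1 — compute v_2(x) by factoring powers of 2 out of the numerator and denominator: v_2(280/17) = 3. Step 2 — apply |x|_p = p^{-v_p(x)} = 2^{-3} = 1/8.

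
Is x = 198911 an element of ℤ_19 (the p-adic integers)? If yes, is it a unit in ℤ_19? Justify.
x ∈ ℤ_19 but not a unit; v_19(x) = 3 > 0

ℤ_19 = {x ∈ ℚ_19 : v_19(x) ≥ 0} and ℤ_19^× = {x ∈ ℤ_19 : v_19(x) = 0}. Here v_19(198911) = v_19(num) − v_19(den) = 3; compare against these criteria.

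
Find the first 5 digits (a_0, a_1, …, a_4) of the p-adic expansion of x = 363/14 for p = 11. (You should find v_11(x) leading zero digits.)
(a_0, …, a_4) = (0, 0, 1, 7, 8)

v_11(363/14) = 2, so a_0 = ... = a_1 = 0. Factor out: x = 11^2 · u with u = 3/14 a unit in ℤ_11. Expand u iteratively via a_{v+i} = u_i mod 11, u_{i+1} = (u_i − a_{v+i})/11:
  u_0 = 3/14;  a_2 = 1;  u_1 = (u_0 − 1)/11 = -1/14
  u_1 = -1/14;  a_3 = 7;  u_2 = (u_1 − 7)/11 = -9/14
  u_2 = -9/14;  a_4 = 8;  u_3 = (u_2 − 8)/11 = -11/14
Digits: (0, 0, 1, 7, 8).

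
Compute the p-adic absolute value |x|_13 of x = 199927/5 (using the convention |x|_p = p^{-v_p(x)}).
|199927/5|_13 = 1/28561

Step 1 — compute v_13(x) by factoring powers of 13 out of the numerator and denominator: v_13(199927/5) = 4. Step 2 — apply |x|_p = p^{-v_p(x)} = 13^{-4} = 1/28561.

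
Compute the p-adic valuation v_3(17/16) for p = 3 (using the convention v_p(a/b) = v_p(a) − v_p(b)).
v_3(17/16) = 0

Factor powers of 3 from the numerator and denominator of the reduced fraction: 17 = 3^0 · 17 and 16 = 3^0 · 16. Apply v_p(a/b) = v_p(a) − v_p(b): v_3(17/16) = 0 − 0 = 0.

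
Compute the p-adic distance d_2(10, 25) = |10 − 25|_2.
d_2(10, 25) = 1

Step 1 — x − y = 10 − 25 = -15. Step 2 — v_2(-15) = 0 (factor: -15 = −(2^0 · 15); the sign does not affect v_p). Step 3 — |x − y|_2 = 2^{0} = 1.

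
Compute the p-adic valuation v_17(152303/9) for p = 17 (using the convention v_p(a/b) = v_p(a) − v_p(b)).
v_17(152303/9) = 3

Factor powers of 17 from the numerator and denominator of the reduced fraction: 152303 = 17^3 · 31 and 9 = 17^0 · 9. Apply v_p(a/b) = v_p(a) − v_p(b): v_17(152303/9) = 3 − 0 = 3.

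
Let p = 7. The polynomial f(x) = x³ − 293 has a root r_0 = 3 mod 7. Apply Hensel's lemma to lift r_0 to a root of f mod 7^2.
r_1 = 31 (mod 49)

Hensel: r_{i+1} = r_i − f(r_i)/f′(r_i) mod 7^{i+2}, where f′(x) = 3x². Iterate:
  r_0 = 3 (mod 7)
  r_1 = 31 (mod 49)
Final: r = 31 with f(r) ≡ 0 mod 7^2.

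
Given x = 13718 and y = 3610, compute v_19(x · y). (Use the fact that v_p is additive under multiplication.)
v_19(49521980) = 5

v_p(x) = 3 (factor: 13718 = 19^3 · 2); v_p(y) = 2 (factor: 3610 = 19^2 · 10). Additivity: v_p(xy) = v_p(x) + v_p(y) = 3 + 2 = 5. (Direct check: xy = 49521980 = 19^5 · (20).)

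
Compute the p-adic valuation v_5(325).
v_5(325) = 2

v_5(n) is the largest exponent k such that 5^k divides n. Factor out: 325 = 5^2 · 13. (Sign doesn't affect v_p.) So v_5(325) = 2.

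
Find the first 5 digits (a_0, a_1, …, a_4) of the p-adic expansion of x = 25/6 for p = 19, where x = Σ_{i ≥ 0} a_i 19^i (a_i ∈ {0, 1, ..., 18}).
(a_0, …, a_4) = (1, 16, 15, 15, 15)

v_19(25/6) = 0 (numerator and denominator both coprime to 19), so x ∈ ℤ_19^×. Compute digits iteratively via a_i = x_i mod 19, x_{i+1} = (x_i − a_i)/19, with x_0 = x:
  x_0 = 25/6;  a_0 = 1;  x_1 = (x_0 − 1)/19 = 1/6
  x_1 = 1/6;  a_1 = 16;  x_2 = (x_1 − 16)/19 = -5/6
  x_2 = -5/6;  a_2 = 15;  x_3 = (x_2 − 15)/19 = -5/6
  x_3 = -5/6;  a_3 = 15;  x_4 = (x_3 − 15)/19 = -5/6
  x_4 = -5/6;  a_4 = 15;  x_5 = (x_4 − 15)/19 = -5/6
Digits: (1, 16, 15, 15, 15).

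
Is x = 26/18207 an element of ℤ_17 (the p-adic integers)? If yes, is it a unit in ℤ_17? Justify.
x ∉ ℤ_17 (v_17(x) = -2 < 0)

ℤ_17 = {x ∈ ℚ_17 : v_17(x) ≥ 0} and ℤ_17^× = {x ∈ ℤ_17 : v_17(x) = 0}. Here v_17(26/18207) = v_17(num) − v_17(den) = -2; compare against these criteria.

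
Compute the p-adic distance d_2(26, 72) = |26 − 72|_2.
d_2(26, 72) = 1/2

Step 1 — x − y = 26 − 72 = -46. Step 2 — v_2(-46) = 1 (factor: -46 = −(2^1 · 23); the sign does not affect v_p). Step 3 — |x − y|_2 = 2^{-1} = 1/2.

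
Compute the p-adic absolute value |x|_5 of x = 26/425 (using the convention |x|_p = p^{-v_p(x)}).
|26/425|_5 = 25

Step 1 — compute v_5(x) by factoring powers of 5 out of the numerator and denominator: v_5(26/425) = -2. Step 2 — apply |x|_p = p^{-v_p(x)} = 5^{2} = 25.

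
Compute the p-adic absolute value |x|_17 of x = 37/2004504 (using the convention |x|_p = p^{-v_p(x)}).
|37/2004504|_17 = 83521

Step 1 — compute v_17(x) by factoring powers of 17 out of the numerator and denominator: v_17(37/2004504) = -4. Step 2 — apply |x|_p = p^{-v_p(x)} = 17^{4} = 83521.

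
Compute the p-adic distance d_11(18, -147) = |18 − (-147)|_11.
d_11(18, -147) = 1/11

Step 1 — x − y = 18 − (-147) = 165. Step 2 — v_11(165) = 1 (factor: 165 = (11^1 · 15); the sign does not affect v_p). Step 3 — |x − y|_11 = 11^{-1} = 1/11.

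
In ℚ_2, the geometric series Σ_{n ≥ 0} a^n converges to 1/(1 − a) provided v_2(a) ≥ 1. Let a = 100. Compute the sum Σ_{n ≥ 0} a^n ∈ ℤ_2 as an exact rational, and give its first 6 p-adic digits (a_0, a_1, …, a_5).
Σ a^n = 1/(1 − a) = -1/99;  first 6 digits = (1, 0, 1, 0, 1, 1)

v_2(a) = 2 ≥ 1, so the series converges in ℤ_2 to 1/(1 − a) = 1/(1 − 100) = -1/99. Expand this rational in ℤ_2: compute digits iteratively via d_i = x_i mod 2, x_{i+1} = (x_i − d_i)/2. The first 6 digits are (1, 0, 1, 0, 1, 1).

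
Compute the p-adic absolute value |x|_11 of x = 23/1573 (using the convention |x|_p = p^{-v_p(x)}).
|23/1573|_11 = 121

Step 1 — compute v_11(x) by factoring powers of 11 out of the numerator and denominator: v_11(23/1573) = -2. Step 2 — apply |x|_p = p^{-v_p(x)} = 11^{2} = 121.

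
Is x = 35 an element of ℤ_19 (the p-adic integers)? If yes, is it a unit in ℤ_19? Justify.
x ∈ ℤ_19^× (unit); v_19(x) = 0

ℤ_19 = {x ∈ ℚ_19 : v_19(x) ≥ 0} and ℤ_19^× = {x ∈ ℤ_19 : v_19(x) = 0}. Here v_19(35) = v_19(num) − v_19(den) = 0; compare against these criteria.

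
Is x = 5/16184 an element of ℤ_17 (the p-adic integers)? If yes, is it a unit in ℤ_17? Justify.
x ∉ ℤ_17 (v_17(x) = -2 < 0)

ℤ_17 = {x ∈ ℚ_17 : v_17(x) ≥ 0} and ℤ_17^× = {x ∈ ℤ_17 : v_17(x) = 0}. Here v_17(5/16184) = v_17(num) − v_17(den) = -2; compare against these criteria.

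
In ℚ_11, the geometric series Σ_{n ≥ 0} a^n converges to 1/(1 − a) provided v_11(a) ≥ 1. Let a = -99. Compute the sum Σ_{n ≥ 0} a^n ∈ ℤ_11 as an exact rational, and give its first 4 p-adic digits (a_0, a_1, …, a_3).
Σ a^n = 1/(1 − a) = 1/100;  first 4 digits = (1, 2, 3, 4)

v_11(a) = 1 ≥ 1, so the series converges in ℤ_11 to 1/(1 − a) = 1/(1 − (-99)) = 1/100. Expand this rational in ℤ_11: compute digits iteratively via d_i = x_i mod 11, x_{i+1} = (x_i − d_i)/11. The first 4 digits are (1, 2, 3, 4).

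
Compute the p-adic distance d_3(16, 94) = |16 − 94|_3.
d_3(16, 94) = 1/3

Step 1 — x − y = 16 − 94 = -78. Step 2 — v_3(-78) = 1 (factor: -78 = −(3^1 · 26); the sign does not affect v_p). Step 3 — |x − y|_3 = 3^{-1} = 1/3.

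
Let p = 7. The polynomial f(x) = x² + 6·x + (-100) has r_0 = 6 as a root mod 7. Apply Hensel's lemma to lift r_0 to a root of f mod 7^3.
r_2 = 62 (mod 343)

Hensel: r_{i+1} = r_i − f(r_i)·(f′(r_i))^{-1} mod 7^{i+2}, f′(x) = 2x + 6. Iterate:
  r_0 = 6 (mod 7)
  r_1 = 13 (mod 49)
  r_2 = 62 (mod 343)
Final: r = 62 satisfies f(r) ≡ 0 mod 7^3.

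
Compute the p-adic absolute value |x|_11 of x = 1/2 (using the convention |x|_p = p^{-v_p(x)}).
|1/2|_11 = 1

Step 1 — compute v_11(x) by factoring powers of 11 out of the numerator and denominator: v_11(1/2) = 0. Step 2 — apply |x|_p = p^{-v_p(x)} = 11^{0} = 1.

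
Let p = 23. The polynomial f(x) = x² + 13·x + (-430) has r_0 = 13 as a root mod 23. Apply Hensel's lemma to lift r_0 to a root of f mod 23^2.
r_1 = 151 (mod 529)

Hensel: r_{i+1} = r_i − f(r_i)·(f′(r_i))^{-1} mod 23^{i+2}, f′(x) = 2x + 13. Iterate:
  r_0 = 13 (mod 23)
  r_1 = 151 (mod 529)
Final: r = 151 satisfies f(r) ≡ 0 mod 23^2.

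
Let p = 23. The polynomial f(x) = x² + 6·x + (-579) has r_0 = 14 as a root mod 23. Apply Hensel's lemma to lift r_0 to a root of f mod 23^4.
r_3 = 247517 (mod 279841)

Hensel: r_{i+1} = r_i − f(r_i)·(f′(r_i))^{-1} mod 23^{i+2}, f′(x) = 2x + 6. Iterate:
  r_0 = 14 (mod 23)
  r_1 = 474 (mod 529)
  r_2 = 4177 (mod 12167)
  r_3 = 247517 (mod 279841)
Final: r = 247517 satisfies f(r) ≡ 0 mod 23^4.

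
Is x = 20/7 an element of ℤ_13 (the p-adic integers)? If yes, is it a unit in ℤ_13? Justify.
x ∈ ℤ_13^× (unit); v_13(x) = 0

ℤ_13 = {x ∈ ℚ_13 : v_13(x) ≥ 0} and ℤ_13^× = {x ∈ ℤ_13 : v_13(x) = 0}. Here v_13(20/7) = v_13(num) − v_13(den) = 0; compare against these criteria.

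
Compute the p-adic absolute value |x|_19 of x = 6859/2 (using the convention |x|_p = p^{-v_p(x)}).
|6859/2|_19 = 1/6859

Step 1 — compute v_19(x) by factoring powers of 19 out of the numerator and denominator: v_19(6859/2) = 3. Step 2 — apply |x|_p = p^{-v_p(x)} = 19^{-3} = 1/6859.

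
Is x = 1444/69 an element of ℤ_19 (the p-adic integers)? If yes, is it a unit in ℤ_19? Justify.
x ∈ ℤ_19 but not a unit; v_19(x) = 2 > 0

ℤ_19 = {x ∈ ℚ_19 : v_19(x) ≥ 0} and ℤ_19^× = {x ∈ ℤ_19 : v_19(x) = 0}. Here v_19(1444/69) = v_19(num) − v_19(den) = 2; compare against these criteria.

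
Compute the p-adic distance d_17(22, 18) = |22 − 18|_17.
d_17(22, 18) = 1

Step 1 — x − y = 22 − 18 = 4. Step 2 — v_17(4) = 0 (factor: 4 = (17^0 · 4); the sign does not affect v_p). Step 3 — |x − y|_17 = 17^{0} = 1.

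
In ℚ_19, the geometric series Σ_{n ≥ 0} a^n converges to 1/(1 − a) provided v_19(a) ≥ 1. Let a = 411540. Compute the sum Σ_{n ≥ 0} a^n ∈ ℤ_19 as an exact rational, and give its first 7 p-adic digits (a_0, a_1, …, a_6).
Σ a^n = 1/(1 − a) = -1/411539;  first 7 digits = (1, 0, 0, 3, 3, 0, 9)

v_19(a) = 3 ≥ 1, so the series converges in ℤ_19 to 1/(1 − a) = 1/(1 − 411540) = -1/411539. Expand this rational in ℤ_19: compute digits iteratively via d_i = x_i mod 19, x_{i+1} = (x_i − d_i)/19. The first 7 digits are (1, 0, 0, 3, 3, 0, 9).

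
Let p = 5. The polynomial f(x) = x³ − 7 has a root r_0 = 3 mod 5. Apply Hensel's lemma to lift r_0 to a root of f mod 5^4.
r_3 = 293 (mod 625)

Hensel: r_{i+1} = r_i − f(r_i)/f′(r_i) mod 5^{i+2}, where f′(x) = 3x². Iterate:
  r_0 = 3 (mod 5)
  r_1 = 18 (mod 25)
  r_2 = 43 (mod 125)
  r_3 = 293 (mod 625)
Final: r = 293 with f(r) ≡ 0 mod 5^4.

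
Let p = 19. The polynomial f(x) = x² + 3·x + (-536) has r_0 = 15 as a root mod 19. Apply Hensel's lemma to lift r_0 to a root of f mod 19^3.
r_2 = 2922 (mod 6859)

Hensel: r_{i+1} = r_i − f(r_i)·(f′(r_i))^{-1} mod 19^{i+2}, f′(x) = 2x + 3. Iterate:
  r_0 = 15 (mod 19)
  r_1 = 34 (mod 361)
  r_2 = 2922 (mod 6859)
Final: r = 2922 satisfies f(r) ≡ 0 mod 19^3.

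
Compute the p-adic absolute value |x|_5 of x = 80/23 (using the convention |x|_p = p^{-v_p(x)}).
|80/23|_5 = 1/5

Step 1 — compute v_5(x) by factoring powers of 5 out of the numerator and denominator: v_5(80/23) = 1. Step 2 — apply |x|_p = p^{-v_p(x)} = 5^{-1} = 1/5.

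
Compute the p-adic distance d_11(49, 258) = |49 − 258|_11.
d_11(49, 258) = 1/11

Step 1 — x − y = 49 − 258 = -209. Step 2 — v_11(-209) = 1 (factor: -209 = −(11^1 · 19); the sign does not affect v_p). Step 3 — |x − y|_11 = 11^{-1} = 1/11.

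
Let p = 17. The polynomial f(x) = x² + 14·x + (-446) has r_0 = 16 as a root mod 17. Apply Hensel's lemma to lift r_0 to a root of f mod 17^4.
r_3 = 46205 (mod 83521)

Hensel: r_{i+1} = r_i − f(r_i)·(f′(r_i))^{-1} mod 17^{i+2}, f′(x) = 2x + 14. Iterate:
  r_0 = 16 (mod 17)
  r_1 = 254 (mod 289)
  r_2 = 1988 (mod 4913)
  r_3 = 46205 (mod 83521)
Final: r = 46205 satisfies f(r) ≡ 0 mod 17^4.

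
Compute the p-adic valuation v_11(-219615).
v_11(-219615) = 4

v_11(n) is the largest exponent k such that 11^k divides n. Factor out: -219615 = -11^4 · 15. (Sign doesn't affect v_p.) So v_11(-219615) = 4.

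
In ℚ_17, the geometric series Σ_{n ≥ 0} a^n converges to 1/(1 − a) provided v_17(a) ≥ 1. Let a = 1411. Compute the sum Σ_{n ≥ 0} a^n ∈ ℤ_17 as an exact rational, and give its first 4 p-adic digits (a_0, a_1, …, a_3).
Σ a^n = 1/(1 − a) = -1/1410;  first 4 digits = (1, 15, 8, 6)

v_17(a) = 1 ≥ 1, so the series converges in ℤ_17 to 1/(1 − a) = 1/(1 − 1411) = -1/1410. Expand this rational in ℤ_17: compute digits iteratively via d_i = x_i mod 17, x_{i+1} = (x_i − d_i)/17. The first 4 digits are (1, 15, 8, 6).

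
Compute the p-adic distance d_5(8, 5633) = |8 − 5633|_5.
d_5(8, 5633) = 1/625

Step 1 — x − y = 8 − 5633 = -5625. Step 2 — v_5(-5625) = 4 (factor: -5625 = −(5^4 · 9); the sign does not affect v_p). Step 3 — |x − y|_5 = 5^{-4} = 1/625.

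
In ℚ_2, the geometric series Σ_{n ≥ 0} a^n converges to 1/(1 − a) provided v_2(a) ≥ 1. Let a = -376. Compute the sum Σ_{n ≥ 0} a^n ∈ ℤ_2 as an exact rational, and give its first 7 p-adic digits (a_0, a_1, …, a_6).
Σ a^n = 1/(1 − a) = 1/377;  first 7 digits = (1, 0, 0, 1, 0, 0, 1)

v_2(a) = 3 ≥ 1, so the series converges in ℤ_2 to 1/(1 − a) = 1/(1 − (-376)) = 1/377. Expand this rational in ℤ_2: compute digits iteratively via d_i = x_i mod 2, x_{i+1} = (x_i − d_i)/2. The first 7 digits are (1, 0, 0, 1, 0, 0, 1).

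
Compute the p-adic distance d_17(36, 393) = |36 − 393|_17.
d_17(36, 393) = 1/17

Step 1 — x − y = 36 − 393 = -357. Step 2 — v_17(-357) = 1 (factor: -357 = −(17^1 · 21); the sign does not affect v_p). Step 3 — |x − y|_17 = 17^{-1} = 1/17.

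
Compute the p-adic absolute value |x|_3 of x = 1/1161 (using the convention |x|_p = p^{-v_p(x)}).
|1/1161|_3 = 27

Step 1 — compute v_3(x) by factoring powers of 3 out of the numerator and denominator: v_3(1/1161) = -3. Step 2 — apply |x|_p = p^{-v_p(x)} = 3^{3} = 27.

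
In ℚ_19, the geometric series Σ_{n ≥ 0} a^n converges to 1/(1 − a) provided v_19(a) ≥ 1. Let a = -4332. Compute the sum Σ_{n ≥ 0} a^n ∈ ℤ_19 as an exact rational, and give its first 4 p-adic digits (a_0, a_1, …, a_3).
Σ a^n = 1/(1 − a) = 1/4333;  first 4 digits = (1, 0, 7, 18)

v_19(a) = 2 ≥ 1, so the series converges in ℤ_19 to 1/(1 − a) = 1/(1 − (-4332)) = 1/4333. Expand this rational in ℤ_19: compute digits iteratively via d_i = x_i mod 19, x_{i+1} = (x_i − d_i)/19. The first 4 digits are (1, 0, 7, 18).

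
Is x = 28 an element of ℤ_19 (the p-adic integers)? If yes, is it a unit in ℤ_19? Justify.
x ∈ ℤ_19^× (unit); v_19(x) = 0

ℤ_19 = {x ∈ ℚ_19 : v_19(x) ≥ 0} and ℤ_19^× = {x ∈ ℤ_19 : v_19(x) = 0}. Here v_19(28) = v_19(num) − v_19(den) = 0; compare against these criteria.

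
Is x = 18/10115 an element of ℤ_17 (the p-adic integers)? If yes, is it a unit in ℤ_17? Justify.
x ∉ ℤ_17 (v_17(x) = -2 < 0)

ℤ_17 = {x ∈ ℚ_17 : v_17(x) ≥ 0} and ℤ_17^× = {x ∈ ℤ_17 : v_17(x) = 0}. Here v_17(18/10115) = v_17(num) − v_17(den) = -2; compare against these criteria.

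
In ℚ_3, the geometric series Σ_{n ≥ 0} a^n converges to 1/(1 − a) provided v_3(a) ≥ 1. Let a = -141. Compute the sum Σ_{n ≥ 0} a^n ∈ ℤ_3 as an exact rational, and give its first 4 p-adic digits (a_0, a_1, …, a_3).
Σ a^n = 1/(1 − a) = 1/142;  first 4 digits = (1, 1, 0, 0)

v_3(a) = 1 ≥ 1, so the series converges in ℤ_3 to 1/(1 − a) = 1/(1 − (-141)) = 1/142. Expand this rational in ℤ_3: compute digits iteratively via d_i = x_i mod 3, x_{i+1} = (x_i − d_i)/3. The first 4 digits are (1, 1, 0, 0).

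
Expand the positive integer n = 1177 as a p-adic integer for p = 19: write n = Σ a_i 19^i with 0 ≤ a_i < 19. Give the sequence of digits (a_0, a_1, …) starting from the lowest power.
(a_0, a_1, …) = (18, 4, 3)

Repeated division by 19 gives the digits low-to-high: 1177 = 18 + 4·19^1 + 3·19^2. Digit sequence: (18, 4, 3).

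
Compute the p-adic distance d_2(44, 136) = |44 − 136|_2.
d_2(44, 136) = 1/4

Step 1 — x − y = 44 − 136 = -92. Step 2 — v_2(-92) = 2 (factor: -92 = −(2^2 · 23); the sign does not affect v_p). Step 3 — |x − y|_2 = 2^{-2} = 1/4.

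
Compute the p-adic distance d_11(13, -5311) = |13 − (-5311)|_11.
d_11(13, -5311) = 1/1331

Step 1 — x − y = 13 − (-5311) = 5324. Step 2 — v_11(5324) = 3 (factor: 5324 = (11^3 · 4); the sign does not affect v_p). Step 3 — |x − y|_11 = 11^{-3} = 1/1331.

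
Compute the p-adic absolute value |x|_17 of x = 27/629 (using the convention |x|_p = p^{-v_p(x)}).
|27/629|_17 = 17

Step 1 — compute v_17(x) by factoring powers of 17 out of the numerator and denominator: v_17(27/629) = -1. Step 2 — apply |x|_p = p^{-v_p(x)} = 17^{1} = 17.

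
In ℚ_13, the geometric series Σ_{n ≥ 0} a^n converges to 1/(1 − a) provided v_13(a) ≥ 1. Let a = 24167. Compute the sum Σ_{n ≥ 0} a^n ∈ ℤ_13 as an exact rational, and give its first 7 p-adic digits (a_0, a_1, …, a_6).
Σ a^n = 1/(1 − a) = -1/24166;  first 7 digits = (1, 0, 0, 11, 0, 0, 4)

v_13(a) = 3 ≥ 1, so the series converges in ℤ_13 to 1/(1 − a) = 1/(1 − 24167) = -1/24166. Expand this rational in ℤ_13: compute digits iteratively via d_i = x_i mod 13, x_{i+1} = (x_i − d_i)/13. The first 7 digits are (1, 0, 0, 11, 0, 0, 4).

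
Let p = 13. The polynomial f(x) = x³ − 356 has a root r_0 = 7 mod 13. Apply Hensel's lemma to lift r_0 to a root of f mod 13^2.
r_1 = 137 (mod 169)

Hensel: r_{i+1} = r_i − f(r_i)/f′(r_i) mod 13^{i+2}, where f′(x) = 3x². Iterate:
  r_0 = 7 (mod 13)
  r_1 = 137 (mod 169)
Final: r = 137 with f(r) ≡ 0 mod 13^2.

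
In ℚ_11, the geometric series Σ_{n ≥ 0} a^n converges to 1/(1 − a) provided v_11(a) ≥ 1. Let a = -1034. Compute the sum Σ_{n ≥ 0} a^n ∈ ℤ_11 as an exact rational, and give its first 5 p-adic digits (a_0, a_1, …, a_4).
Σ a^n = 1/(1 − a) = 1/1035;  first 5 digits = (1, 5, 5, 3, 1)

v_11(a) = 1 ≥ 1, so the series converges in ℤ_11 to 1/(1 − a) = 1/(1 − (-1034)) = 1/1035. Expand this rational in ℤ_11: compute digits iteratively via d_i = x_i mod 11, x_{i+1} = (x_i − d_i)/11. The first 5 digits are (1, 5, 5, 3, 1).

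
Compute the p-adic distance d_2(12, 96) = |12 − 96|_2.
d_2(12, 96) = 1/4

Step 1 — x − y = 12 − 96 = -84. Step 2 — v_2(-84) = 2 (factor: -84 = −(2^2 · 21); the sign does not affect v_p). Step 3 — |x − y|_2 = 2^{-2} = 1/4.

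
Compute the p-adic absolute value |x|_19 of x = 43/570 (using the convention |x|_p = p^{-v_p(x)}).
|43/570|_19 = 19

Step 1 — compute v_19(x) by factoring powers of 19 out of the numerator and denominator: v_19(43/570) = -1. Step 2 — apply |x|_p = p^{-v_p(x)} = 19^{1} = 19.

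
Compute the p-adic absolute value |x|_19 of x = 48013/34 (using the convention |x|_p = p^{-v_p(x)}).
|48013/34|_19 = 1/6859

Step 1 — compute v_19(x) by factoring powers of 19 out of the numerator and denominator: v_19(48013/34) = 3. Step 2 — apply |x|_p = p^{-v_p(x)} = 19^{-3} = 1/6859.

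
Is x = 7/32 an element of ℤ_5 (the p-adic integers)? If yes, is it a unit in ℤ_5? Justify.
x ∈ ℤ_5^× (unit); v_5(x) = 0

ℤ_5 = {x ∈ ℚ_5 : v_5(x) ≥ 0} and ℤ_5^× = {x ∈ ℤ_5 : v_5(x) = 0}. Here v_5(7/32) = v_5(num) − v_5(den) = 0; compare against these criteria.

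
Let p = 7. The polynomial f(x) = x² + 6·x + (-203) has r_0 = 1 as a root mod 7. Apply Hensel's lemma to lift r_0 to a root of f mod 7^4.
r_3 = 1226 (mod 2401)

Hensel: r_{i+1} = r_i − f(r_i)·(f′(r_i))^{-1} mod 7^{i+2}, f′(x) = 2x + 6. Iterate:
  r_0 = 1 (mod 7)
  r_1 = 1 (mod 49)
  r_2 = 197 (mod 343)
  r_3 = 1226 (mod 2401)
Final: r = 1226 satisfies f(r) ≡ 0 mod 7^4.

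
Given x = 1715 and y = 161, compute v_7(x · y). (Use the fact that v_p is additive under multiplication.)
v_7(276115) = 4

v_p(x) = 3 (factor: 1715 = 7^3 · 5); v_p(y) = 1 (factor: 161 = 7^1 · 23). Additivity: v_p(xy) = v_p(x) + v_p(y) = 3 + 1 = 4. (Direct check: xy = 276115 = 7^4 · (115).)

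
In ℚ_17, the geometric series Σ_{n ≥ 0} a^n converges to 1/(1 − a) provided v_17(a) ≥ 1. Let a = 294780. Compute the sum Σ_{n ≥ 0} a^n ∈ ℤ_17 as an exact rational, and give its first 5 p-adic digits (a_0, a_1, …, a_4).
Σ a^n = 1/(1 − a) = -1/294779;  first 5 digits = (1, 0, 0, 9, 3)

v_17(a) = 3 ≥ 1, so the series converges in ℤ_17 to 1/(1 − a) = 1/(1 − 294780) = -1/294779. Expand this rational in ℤ_17: compute digits iteratively via d_i = x_i mod 17, x_{i+1} = (x_i − d_i)/17. The first 5 digits are (1, 0, 0, 9, 3).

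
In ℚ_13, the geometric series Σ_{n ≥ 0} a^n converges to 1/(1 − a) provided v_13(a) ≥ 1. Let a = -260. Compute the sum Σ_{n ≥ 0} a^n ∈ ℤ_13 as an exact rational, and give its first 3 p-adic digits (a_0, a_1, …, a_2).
Σ a^n = 1/(1 − a) = 1/261;  first 3 digits = (1, 6, 8)

v_13(a) = 1 ≥ 1, so the series converges in ℤ_13 to 1/(1 − a) = 1/(1 − (-260)) = 1/261. Expand this rational in ℤ_13: compute digits iteratively via d_i = x_i mod 13, x_{i+1} = (x_i − d_i)/13. The first 3 digits are (1, 6, 8).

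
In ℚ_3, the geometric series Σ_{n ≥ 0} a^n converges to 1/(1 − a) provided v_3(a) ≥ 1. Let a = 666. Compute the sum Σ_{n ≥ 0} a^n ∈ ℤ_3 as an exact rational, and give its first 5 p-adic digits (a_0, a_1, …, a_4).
Σ a^n = 1/(1 − a) = -1/665;  first 5 digits = (1, 0, 2, 0, 0)

v_3(a) = 2 ≥ 1, so the series converges in ℤ_3 to 1/(1 − a) = 1/(1 − 666) = -1/665. Expand this rational in ℤ_3: compute digits iteratively via d_i = x_i mod 3, x_{i+1} = (x_i − d_i)/3. The first 5 digits are (1, 0, 2, 0, 0).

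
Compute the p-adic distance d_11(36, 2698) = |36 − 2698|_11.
d_11(36, 2698) = 1/1331

Step 1 — x − y = 36 − 2698 = -2662. Step 2 — v_11(-2662) = 3 (factor: -2662 = −(11^3 · 2); the sign does not affect v_p). Step 3 — |x − y|_11 = 11^{-3} = 1/1331.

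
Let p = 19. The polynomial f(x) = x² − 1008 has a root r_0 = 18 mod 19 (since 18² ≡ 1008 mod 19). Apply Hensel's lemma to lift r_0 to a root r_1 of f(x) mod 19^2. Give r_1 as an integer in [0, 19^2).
r_1 = 37 (mod 361)

Hensel's recurrence: r_{i+1} = r_i − f(r_i)·(f′(r_i))^{-1} mod 19^{i+2}, with f′(x) = 2x. Iterate:
  r_0 = 18 (mod 19)
  r_1 = 37 (mod 361)
Final: r_1 = 37, and one checks f(r_1) ≡ 0 mod 19^2.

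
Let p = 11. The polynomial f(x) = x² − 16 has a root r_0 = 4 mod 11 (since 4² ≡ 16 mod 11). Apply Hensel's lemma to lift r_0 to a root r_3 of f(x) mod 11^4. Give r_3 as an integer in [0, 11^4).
r_3 = 4 (mod 14641)

Hensel's recurrence: r_{i+1} = r_i − f(r_i)·(f′(r_i))^{-1} mod 11^{i+2}, with f′(x) = 2x. Iterate:
  r_0 = 4 (mod 11)
  r_1 = 4 (mod 121)
  r_2 = 4 (mod 1331)
  r_3 = 4 (mod 14641)
Final: r_3 = 4, and one checks f(r_3) ≡ 0 mod 11^4.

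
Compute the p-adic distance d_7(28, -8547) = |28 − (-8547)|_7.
d_7(28, -8547) = 1/343

Step 1 — x − y = 28 − (-8547) = 8575. Step 2 — v_7(8575) = 3 (factor: 8575 = (7^3 · 25); the sign does not affect v_p). Step 3 — |x − y|_7 = 7^{-3} = 1/343.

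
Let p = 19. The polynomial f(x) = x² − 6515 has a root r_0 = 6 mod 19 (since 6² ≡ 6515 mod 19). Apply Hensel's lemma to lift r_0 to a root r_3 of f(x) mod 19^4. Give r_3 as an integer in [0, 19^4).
r_3 = 94075 (mod 130321)

Hensel's recurrence: r_{i+1} = r_i − f(r_i)·(f′(r_i))^{-1} mod 19^{i+2}, with f′(x) = 2x. Iterate:
  r_0 = 6 (mod 19)
  r_1 = 215 (mod 361)
  r_2 = 4908 (mod 6859)
  r_3 = 94075 (mod 130321)
Final: r_3 = 94075, and one checks f(r_3) ≡ 0 mod 19^4.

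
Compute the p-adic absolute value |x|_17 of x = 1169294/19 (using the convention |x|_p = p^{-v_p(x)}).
|1169294/19|_17 = 1/83521

Step 1 — compute v_17(x) by factoring powers of 17 out of the numerator and denominator: v_17(1169294/19) = 4. Step 2 — apply |x|_p = p^{-v_p(x)} = 17^{-4} = 1/83521.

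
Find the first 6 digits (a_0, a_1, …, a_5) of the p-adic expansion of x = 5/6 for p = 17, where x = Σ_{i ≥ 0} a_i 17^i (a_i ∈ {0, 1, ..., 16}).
(a_0, …, a_5) = (15, 2, 14, 2, 14, 2)

v_17(5/6) = 0 (numerator and denominator both coprime to 17), so x ∈ ℤ_17^×. Compute digits iteratively via a_i = x_i mod 17, x_{i+1} = (x_i − a_i)/17, with x_0 = x:
  x_0 = 5/6;  a_0 = 15;  x_1 = (x_0 − 15)/17 = -5/6
  x_1 = -5/6;  a_1 = 2;  x_2 = (x_1 − 2)/17 = -1/6
  x_2 = -1/6;  a_2 = 14;  x_3 = (x_2 − 14)/17 = -5/6
  x_3 = -5/6;  a_3 = 2;  x_4 = (x_3 − 2)/17 = -1/6
  x_4 = -1/6;  a_4 = 14;  x_5 = (x_4 − 14)/17 = -5/6
  x_5 = -5/6;  a_5 = 2;  x_6 = (x_5 − 2)/17 = -1/6
Digits: (15, 2, 14, 2, 14, 2).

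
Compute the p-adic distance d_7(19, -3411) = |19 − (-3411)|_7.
d_7(19, -3411) = 1/343

Step 1 — x − y = 19 − (-3411) = 3430. Step 2 — v_7(3430) = 3 (factor: 3430 = (7^3 · 10); the sign does not affect v_p). Step 3 — |x − y|_7 = 7^{-3} = 1/343.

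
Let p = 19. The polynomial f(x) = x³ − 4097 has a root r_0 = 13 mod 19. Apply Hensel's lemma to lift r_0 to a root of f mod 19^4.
r_3 = 1020 (mod 130321)

Hensel: r_{i+1} = r_i − f(r_i)/f′(r_i) mod 19^{i+2}, where f′(x) = 3x². Iterate:
  r_0 = 13 (mod 19)
  r_1 = 298 (mod 361)
  r_2 = 1020 (mod 6859)
  r_3 = 1020 (mod 130321)
Final: r = 1020 with f(r) ≡ 0 mod 19^4.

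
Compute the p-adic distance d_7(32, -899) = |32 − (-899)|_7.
d_7(32, -899) = 1/49

Step 1 — x − y = 32 − (-899) = 931. Step 2 — v_7(931) = 2 (factor: 931 = (7^2 · 19); the sign does not affect v_p). Step 3 — |x − y|_7 = 7^{-2} = 1/49.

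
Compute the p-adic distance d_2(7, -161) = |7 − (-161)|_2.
d_2(7, -161) = 1/8

Step 1 — x − y = 7 − (-161) = 168. Step 2 — v_2(168) = 3 (factor: 168 = (2^3 · 21); the sign does not affect v_p). Step 3 — |x − y|_2 = 2^{-3} = 1/8.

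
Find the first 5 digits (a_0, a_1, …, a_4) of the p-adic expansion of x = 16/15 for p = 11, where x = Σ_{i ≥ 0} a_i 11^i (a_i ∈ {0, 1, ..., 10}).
(a_0, …, a_4) = (4, 10, 2, 10, 2)

v_11(16/15) = 0 (numerator and denominator both coprime to 11), so x ∈ ℤ_11^×. Compute digits iteratively via a_i = x_i mod 11, x_{i+1} = (x_i − a_i)/11, with x_0 = x:
  x_0 = 16/15;  a_0 = 4;  x_1 = (x_0 − 4)/11 = -4/15
  x_1 = -4/15;  a_1 = 10;  x_2 = (x_1 − 10)/11 = -14/15
  x_2 = -14/15;  a_2 = 2;  x_3 = (x_2 − 2)/11 = -4/15
  x_3 = -4/15;  a_3 = 10;  x_4 = (x_3 − 10)/11 = -14/15
  x_4 = -14/15;  a_4 = 2;  x_5 = (x_4 − 2)/11 = -4/15
Digits: (4, 10, 2, 10, 2).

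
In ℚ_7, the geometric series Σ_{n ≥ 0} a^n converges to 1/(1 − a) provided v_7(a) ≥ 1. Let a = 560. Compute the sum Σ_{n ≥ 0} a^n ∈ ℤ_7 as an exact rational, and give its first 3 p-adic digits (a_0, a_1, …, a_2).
Σ a^n = 1/(1 − a) = -1/559;  first 3 digits = (1, 3, 6)

v_7(a) = 1 ≥ 1, so the series converges in ℤ_7 to 1/(1 − a) = 1/(1 − 560) = -1/559. Expand this rational in ℤ_7: compute digits iteratively via d_i = x_i mod 7, x_{i+1} = (x_i − d_i)/7. The first 3 digits are (1, 3, 6).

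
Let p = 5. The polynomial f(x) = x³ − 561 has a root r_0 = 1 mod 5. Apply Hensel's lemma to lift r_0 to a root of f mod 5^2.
r_1 = 21 (mod 25)

Hensel: r_{i+1} = r_i − f(r_i)/f′(r_i) mod 5^{i+2}, where f′(x) = 3x². Iterate:
  r_0 = 1 (mod 5)
  r_1 = 21 (mod 25)
Final: r = 21 with f(r) ≡ 0 mod 5^2.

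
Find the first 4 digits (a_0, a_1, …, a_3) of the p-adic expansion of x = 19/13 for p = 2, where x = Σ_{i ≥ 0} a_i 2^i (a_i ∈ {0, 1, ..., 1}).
(a_0, …, a_3) = (1, 1, 1, 1)

v_2(19/13) = 0 (numerator and denominator both coprime to 2), so x ∈ ℤ_2^×. Compute digits iteratively via a_i = x_i mod 2, x_{i+1} = (x_i − a_i)/2, with x_0 = x:
  x_0 = 19/13;  a_0 = 1;  x_1 = (x_0 − 1)/2 = 3/13
  x_1 = 3/13;  a_1 = 1;  x_2 = (x_1 − 1)/2 = -5/13
  x_2 = -5/13;  a_2 = 1;  x_3 = (x_2 − 1)/2 = -9/13
  x_3 = -9/13;  a_3 = 1;  x_4 = (x_3 − 1)/2 = -11/13
Digits: (1, 1, 1, 1).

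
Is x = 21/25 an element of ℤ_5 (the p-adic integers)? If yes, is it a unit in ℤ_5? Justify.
x ∉ ℤ_5 (v_5(x) = -2 < 0)

ℤ_5 = {x ∈ ℚ_5 : v_5(x) ≥ 0} and ℤ_5^× = {x ∈ ℤ_5 : v_5(x) = 0}. Here v_5(21/25) = v_5(num) − v_5(den) = -2; compare against these criteria.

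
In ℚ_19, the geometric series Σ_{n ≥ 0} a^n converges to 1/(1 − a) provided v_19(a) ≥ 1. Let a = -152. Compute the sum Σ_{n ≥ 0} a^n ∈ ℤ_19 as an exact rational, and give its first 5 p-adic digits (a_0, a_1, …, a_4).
Σ a^n = 1/(1 − a) = 1/153;  first 5 digits = (1, 11, 6, 4, 3)

v_19(a) = 1 ≥ 1, so the series converges in ℤ_19 to 1/(1 − a) = 1/(1 − (-152)) = 1/153. Expand this rational in ℤ_19: compute digits iteratively via d_i = x_i mod 19, x_{i+1} = (x_i − d_i)/19. The first 5 digits are (1, 11, 6, 4, 3).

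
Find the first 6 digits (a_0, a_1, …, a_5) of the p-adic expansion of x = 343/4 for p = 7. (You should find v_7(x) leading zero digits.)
(a_0, …, a_5) = (0, 0, 0, 2, 5, 1)

v_7(343/4) = 3, so a_0 = ... = a_2 = 0. Factor out: x = 7^3 · u with u = 1/4 a unit in ℤ_7. Expand u iteratively via a_{v+i} = u_i mod 7, u_{i+1} = (u_i − a_{v+i})/7:
  u_0 = 1/4;  a_3 = 2;  u_1 = (u_0 − 2)/7 = -1/4
  u_1 = -1/4;  a_4 = 5;  u_2 = (u_1 − 5)/7 = -3/4
  u_2 = -3/4;  a_5 = 1;  u_3 = (u_2 − 1)/7 = -1/4
Digits: (0, 0, 0, 2, 5, 1).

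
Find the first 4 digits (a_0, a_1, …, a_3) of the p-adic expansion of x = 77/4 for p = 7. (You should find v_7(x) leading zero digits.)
(a_0, …, a_3) = (0, 1, 2, 5)

v_7(77/4) = 1, so a_0 = ... = a_0 = 0. Factor out: x = 7^1 · u with u = 11/4 a unit in ℤ_7. Expand u iteratively via a_{v+i} = u_i mod 7, u_{i+1} = (u_i − a_{v+i})/7:
  u_0 = 11/4;  a_1 = 1;  u_1 = (u_0 − 1)/7 = 1/4
  u_1 = 1/4;  a_2 = 2;  u_2 = (u_1 − 2)/7 = -1/4
  u_2 = -1/4;  a_3 = 5;  u_3 = (u_2 − 5)/7 = -3/4
Digits: (0, 1, 2, 5).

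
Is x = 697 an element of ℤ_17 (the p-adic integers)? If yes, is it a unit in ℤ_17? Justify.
x ∈ ℤ_17 but not a unit; v_17(x) = 1 > 0

ℤ_17 = {x ∈ ℚ_17 : v_17(x) ≥ 0} and ℤ_17^× = {x ∈ ℤ_17 : v_17(x) = 0}. Here v_17(697) = v_17(num) − v_17(den) = 1; compare against these criteria.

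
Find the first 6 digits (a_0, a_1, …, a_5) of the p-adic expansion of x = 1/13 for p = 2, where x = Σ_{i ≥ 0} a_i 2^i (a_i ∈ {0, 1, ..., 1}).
(a_0, …, a_5) = (1, 0, 1, 0, 0, 0)

v_2(1/13) = 0 (numerator and denominator both coprime to 2), so x ∈ ℤ_2^×. Compute digits iteratively via a_i = x_i mod 2, x_{i+1} = (x_i − a_i)/2, with x_0 = x:
  x_0 = 1/13;  a_0 = 1;  x_1 = (x_0 − 1)/2 = -6/13
  x_1 = -6/13;  a_1 = 0;  x_2 = (x_1 − 0)/2 = -3/13
  x_2 = -3/13;  a_2 = 1;  x_3 = (x_2 − 1)/2 = -8/13
  x_3 = -8/13;  a_3 = 0;  x_4 = (x_3 − 0)/2 = -4/13
  x_4 = -4/13;  a_4 = 0;  x_5 = (x_4 − 0)/2 = -2/13
  x_5 = -2/13;  a_5 = 0;  x_6 = (x_5 − 0)/2 = -1/13
Digits: (1, 0, 1, 0, 0, 0).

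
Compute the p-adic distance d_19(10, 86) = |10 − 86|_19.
d_19(10, 86) = 1/19

Step 1 — x − y = 10 − 86 = -76. Step 2 — v_19(-76) = 1 (factor: -76 = −(19^1 · 4); the sign does not affect v_p). Step 3 — |x − y|_19 = 19^{-1} = 1/19.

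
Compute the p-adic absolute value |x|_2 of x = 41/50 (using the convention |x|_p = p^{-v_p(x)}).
|41/50|_2 = 2

Step 1 — compute v_2(x) by factoring powers of 2 out of the numerator and denominator: v_2(41/50) = -1. Step 2 — apply |x|_p = p^{-v_p(x)} = 2^{1} = 2.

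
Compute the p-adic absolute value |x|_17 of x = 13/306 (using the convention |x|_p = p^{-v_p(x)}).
|13/306|_17 = 17

Step 1 — compute v_17(x) by factoring powers of 17 out of the numerator and denominator: v_17(13/306) = -1. Step 2 — apply |x|_p = p^{-v_p(x)} = 17^{1} = 17.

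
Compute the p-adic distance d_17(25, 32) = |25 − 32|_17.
d_17(25, 32) = 1

Step 1 — x − y = 25 − 32 = -7. Step 2 — v_17(-7) = 0 (factor: -7 = −(17^0 · 7); the sign does not affect v_p). Step 3 — |x − y|_17 = 17^{0} = 1.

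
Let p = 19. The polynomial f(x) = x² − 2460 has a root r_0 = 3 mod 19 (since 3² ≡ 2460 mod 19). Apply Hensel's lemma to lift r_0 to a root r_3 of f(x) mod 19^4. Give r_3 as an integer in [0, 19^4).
r_3 = 50049 (mod 130321)

Hensel's recurrence: r_{i+1} = r_i − f(r_i)·(f′(r_i))^{-1} mod 19^{i+2}, with f′(x) = 2x. Iterate:
  r_0 = 3 (mod 19)
  r_1 = 231 (mod 361)
  r_2 = 2036 (mod 6859)
  r_3 = 50049 (mod 130321)
Final: r_3 = 50049, and one checks f(r_3) ≡ 0 mod 19^4.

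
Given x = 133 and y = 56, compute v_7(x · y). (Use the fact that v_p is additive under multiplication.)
v_7(7448) = 2

v_p(x) = 1 (factor: 133 = 7^1 · 19); v_p(y) = 1 (factor: 56 = 7^1 · 8). Additivity: v_p(xy) = v_p(x) + v_p(y) = 1 + 1 = 2. (Direct check: xy = 7448 = 7^2 · (152).)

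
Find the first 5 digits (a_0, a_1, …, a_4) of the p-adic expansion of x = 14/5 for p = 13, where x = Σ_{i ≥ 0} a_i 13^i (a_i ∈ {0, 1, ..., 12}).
(a_0, …, a_4) = (8, 10, 7, 2, 5)

v_13(14/5) = 0 (numerator and denominator both coprime to 13), so x ∈ ℤ_13^×. Compute digits iteratively via a_i = x_i mod 13, x_{i+1} = (x_i − a_i)/13, with x_0 = x:
  x_0 = 14/5;  a_0 = 8;  x_1 = (x_0 − 8)/13 = -2/5
  x_1 = -2/5;  a_1 = 10;  x_2 = (x_1 − 10)/13 = -4/5
  x_2 = -4/5;  a_2 = 7;  x_3 = (x_2 − 7)/13 = -3/5
  x_3 = -3/5;  a_3 = 2;  x_4 = (x_3 − 2)/13 = -1/5
  x_4 = -1/5;  a_4 = 5;  x_5 = (x_4 − 5)/13 = -2/5
Digits: (8, 10, 7, 2, 5).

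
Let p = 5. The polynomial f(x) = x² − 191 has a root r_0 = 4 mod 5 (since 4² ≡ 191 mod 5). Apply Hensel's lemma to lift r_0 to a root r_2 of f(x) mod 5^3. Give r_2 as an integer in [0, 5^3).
r_2 = 104 (mod 125)

Hensel's recurrence: r_{i+1} = r_i − f(r_i)·(f′(r_i))^{-1} mod 5^{i+2}, with f′(x) = 2x. Iterate:
  r_0 = 4 (mod 5)
  r_1 = 4 (mod 25)
  r_2 = 104 (mod 125)
Final: r_2 = 104, and one checks f(r_2) ≡ 0 mod 5^3.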